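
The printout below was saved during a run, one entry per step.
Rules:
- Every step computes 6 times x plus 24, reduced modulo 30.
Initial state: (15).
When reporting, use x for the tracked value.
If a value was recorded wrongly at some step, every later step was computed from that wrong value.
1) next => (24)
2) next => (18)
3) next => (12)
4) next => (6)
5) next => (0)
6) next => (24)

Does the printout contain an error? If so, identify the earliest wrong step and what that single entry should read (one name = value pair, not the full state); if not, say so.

no error

step 1: x = (6*15 + 24) mod 30 = 24 -> confirmed correct
step 2: x = (6*24 + 24) mod 30 = 18 -> consistent with the printout
step 3: x = (6*18 + 24) mod 30 = 12 -> no discrepancy
step 4: x = (6*12 + 24) mod 30 = 6 -> checks out
step 5: x = (6*6 + 24) mod 30 = 0 -> exactly as logged
step 6: x = (6*0 + 24) mod 30 = 24 -> in agreement
No step deviates from the rules.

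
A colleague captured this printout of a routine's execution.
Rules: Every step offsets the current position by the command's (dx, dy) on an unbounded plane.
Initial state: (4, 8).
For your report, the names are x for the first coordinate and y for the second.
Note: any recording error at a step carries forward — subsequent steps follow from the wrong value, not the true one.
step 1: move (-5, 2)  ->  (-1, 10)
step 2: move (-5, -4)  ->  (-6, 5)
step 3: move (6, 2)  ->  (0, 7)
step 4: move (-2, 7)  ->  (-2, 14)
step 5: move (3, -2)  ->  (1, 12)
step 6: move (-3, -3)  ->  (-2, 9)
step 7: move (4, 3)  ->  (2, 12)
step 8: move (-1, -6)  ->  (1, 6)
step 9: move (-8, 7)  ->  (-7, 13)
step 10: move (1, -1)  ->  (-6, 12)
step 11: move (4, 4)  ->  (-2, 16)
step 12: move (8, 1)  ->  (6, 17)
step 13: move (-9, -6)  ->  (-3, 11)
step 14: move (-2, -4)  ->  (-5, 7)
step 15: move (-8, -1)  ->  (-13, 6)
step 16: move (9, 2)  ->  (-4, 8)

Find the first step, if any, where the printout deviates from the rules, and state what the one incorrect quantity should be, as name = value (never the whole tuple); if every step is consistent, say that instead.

step 2, y = 6

1. x = 4 + (-5) = -1, y = 8 + (2) = 10 (in agreement)
2. x = -1 + (-5) = -6, y = 10 + (-4) = 6 (first mismatch against the printout)
That makes step 2 the first incorrect line — y = 6 is what it should show.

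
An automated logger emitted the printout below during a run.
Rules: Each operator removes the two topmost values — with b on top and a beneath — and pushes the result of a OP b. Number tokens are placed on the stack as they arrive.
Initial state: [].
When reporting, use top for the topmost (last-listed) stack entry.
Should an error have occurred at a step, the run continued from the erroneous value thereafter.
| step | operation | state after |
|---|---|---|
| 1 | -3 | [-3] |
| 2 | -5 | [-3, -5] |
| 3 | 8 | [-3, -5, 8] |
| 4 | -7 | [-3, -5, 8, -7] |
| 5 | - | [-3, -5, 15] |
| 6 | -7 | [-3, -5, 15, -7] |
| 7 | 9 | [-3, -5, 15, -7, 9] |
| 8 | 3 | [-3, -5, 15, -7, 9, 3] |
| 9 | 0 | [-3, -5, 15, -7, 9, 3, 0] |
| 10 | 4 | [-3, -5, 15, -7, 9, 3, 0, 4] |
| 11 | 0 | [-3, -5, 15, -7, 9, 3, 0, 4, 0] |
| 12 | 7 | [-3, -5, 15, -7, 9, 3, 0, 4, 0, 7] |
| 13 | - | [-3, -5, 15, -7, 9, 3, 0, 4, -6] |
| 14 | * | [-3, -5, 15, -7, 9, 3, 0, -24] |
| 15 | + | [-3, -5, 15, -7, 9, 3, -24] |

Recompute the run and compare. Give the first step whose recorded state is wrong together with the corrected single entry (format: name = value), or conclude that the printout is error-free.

step 13, top = -7

Recomputing the run from the initial state:
step 1: [-3]
step 2: [-3, -5]
step 3: [-3, -5, 8]
step 4: [-3, -5, 8, -7]
step 5: [-3, -5, 15]
step 6: [-3, -5, 15, -7]
step 7: [-3, -5, 15, -7, 9]
step 8: [-3, -5, 15, -7, 9, 3]
step 9: [-3, -5, 15, -7, 9, 3, 0]
step 10: [-3, -5, 15, -7, 9, 3, 0, 4]
step 11: [-3, -5, 15, -7, 9, 3, 0, 4, 0]
step 12: [-3, -5, 15, -7, 9, 3, 0, 4, 0, 7]
step 13: [-3, -5, 15, -7, 9, 3, 0, 4, -7]
step 14: [-3, -5, 15, -7, 9, 3, 0, -28]
step 15: [-3, -5, 15, -7, 9, 3, -28]
The first disagreement with the printout is at step 13, where the value should be top = -7.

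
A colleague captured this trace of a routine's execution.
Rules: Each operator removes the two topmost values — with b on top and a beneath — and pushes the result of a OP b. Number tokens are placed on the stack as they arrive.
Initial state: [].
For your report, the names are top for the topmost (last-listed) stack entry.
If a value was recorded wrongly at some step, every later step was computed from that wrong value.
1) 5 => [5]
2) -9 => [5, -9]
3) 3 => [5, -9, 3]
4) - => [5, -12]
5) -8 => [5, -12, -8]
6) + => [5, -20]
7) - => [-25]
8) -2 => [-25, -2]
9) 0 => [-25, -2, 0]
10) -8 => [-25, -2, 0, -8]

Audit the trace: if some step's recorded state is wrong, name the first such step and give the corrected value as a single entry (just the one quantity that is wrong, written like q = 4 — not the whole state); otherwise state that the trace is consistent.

step 7, top = 25

1. push 5: top = 5 (matches)
2. push -9: top = -9 (matches)
3. push 3: top = 3 (checks out)
4. -9 - 3 = -12 (same as recorded)
5. push -8: top = -8 (verified)
6. -12 + -8 = -20 (no discrepancy)
7. 5 - -20 = 25 (the trace has a different value)
That makes step 7 the first incorrect line — top = 25 is what it should show.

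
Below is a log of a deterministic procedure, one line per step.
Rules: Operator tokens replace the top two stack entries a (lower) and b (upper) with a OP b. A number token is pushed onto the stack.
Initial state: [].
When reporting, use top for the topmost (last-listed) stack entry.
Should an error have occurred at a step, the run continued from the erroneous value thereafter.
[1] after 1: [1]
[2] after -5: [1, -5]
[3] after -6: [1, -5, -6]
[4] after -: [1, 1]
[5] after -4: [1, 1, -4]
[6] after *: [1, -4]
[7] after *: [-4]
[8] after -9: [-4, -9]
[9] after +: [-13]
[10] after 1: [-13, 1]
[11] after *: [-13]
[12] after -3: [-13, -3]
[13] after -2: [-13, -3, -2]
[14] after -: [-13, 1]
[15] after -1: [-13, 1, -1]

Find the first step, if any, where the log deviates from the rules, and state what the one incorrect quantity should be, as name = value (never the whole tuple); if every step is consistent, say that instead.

1. push 1: top = 1 (exactly as logged)
2. push -5: top = -5 (matches)
3. push -6: top = -6 (in agreement)
4. -5 - -6 = 1 (in agreement)
5. push -4: top = -4 (consistent with the log)
6. 1 * -4 = -4 (agrees with the log)
7. 1 * -4 = -4 (in agreement)
8. push -9: top = -9 (confirmed correct)
9. -4 + -9 = -13 (confirmed correct)
10. push 1: top = 1 (agrees with the log)
11. -13 * 1 = -13 (checks out)
12. push -3: top = -3 (same as recorded)
13. push -2: top = -2 (in agreement)
14. -3 - -2 = -1 (the log disagrees here)
So the first discrepancy is step 14, where the right value is top = -1.

step 14, top = -1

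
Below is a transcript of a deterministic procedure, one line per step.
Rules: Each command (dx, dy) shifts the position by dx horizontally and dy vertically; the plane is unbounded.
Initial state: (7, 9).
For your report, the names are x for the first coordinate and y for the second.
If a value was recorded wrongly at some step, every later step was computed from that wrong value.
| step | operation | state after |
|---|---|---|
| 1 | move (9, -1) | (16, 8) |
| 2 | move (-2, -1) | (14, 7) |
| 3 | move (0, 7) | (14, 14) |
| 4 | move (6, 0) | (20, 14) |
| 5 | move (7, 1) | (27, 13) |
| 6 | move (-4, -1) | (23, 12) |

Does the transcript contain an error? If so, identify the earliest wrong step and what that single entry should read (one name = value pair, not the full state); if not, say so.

1. x = 7 + (9) = 16, y = 9 + (-1) = 8 (same as recorded)
2. x = 16 + (-2) = 14, y = 8 + (-1) = 7 (checks out)
3. x = 14 + (0) = 14, y = 7 + (7) = 14 (confirmed correct)
4. x = 14 + (6) = 20, y = 14 + (0) = 14 (exactly as logged)
5. x = 20 + (7) = 27, y = 14 + (1) = 15 (the transcript has a different value)
First incorrect step: 5; the correct value is y = 15.

step 5, y = 15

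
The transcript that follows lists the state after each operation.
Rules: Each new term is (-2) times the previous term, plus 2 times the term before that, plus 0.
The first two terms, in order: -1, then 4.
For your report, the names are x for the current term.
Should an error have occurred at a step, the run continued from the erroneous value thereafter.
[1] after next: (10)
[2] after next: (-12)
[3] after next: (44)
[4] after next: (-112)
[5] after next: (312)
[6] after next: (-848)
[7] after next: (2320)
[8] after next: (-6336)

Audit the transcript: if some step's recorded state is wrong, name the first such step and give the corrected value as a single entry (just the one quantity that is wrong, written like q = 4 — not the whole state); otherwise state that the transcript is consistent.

Recomputing the run from the initial state:
step 1: x = -10
step 2: x = 28
step 3: x = -76
step 4: x = 208
step 5: x = -568
step 6: x = 1552
step 7: x = -4240
step 8: x = 11584
The first disagreement with the transcript is at step 1, where the value should be x = -10.

step 1, x = -10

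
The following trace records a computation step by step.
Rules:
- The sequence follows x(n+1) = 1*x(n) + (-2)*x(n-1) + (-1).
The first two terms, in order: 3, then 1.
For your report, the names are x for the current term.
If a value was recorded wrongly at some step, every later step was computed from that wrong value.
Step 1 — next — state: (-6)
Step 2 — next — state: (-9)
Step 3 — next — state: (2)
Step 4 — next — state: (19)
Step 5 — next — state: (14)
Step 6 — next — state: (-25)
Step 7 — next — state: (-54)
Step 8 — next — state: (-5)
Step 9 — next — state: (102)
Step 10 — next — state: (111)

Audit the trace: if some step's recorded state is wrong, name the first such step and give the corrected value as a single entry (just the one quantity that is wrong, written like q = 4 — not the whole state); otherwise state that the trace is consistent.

no error

step 1: x = 1*(1) + (-2)*(3) + (-1) = -6 -> same as recorded
step 2: x = 1*(-6) + (-2)*(1) + (-1) = -9 -> in agreement
step 3: x = 1*(-9) + (-2)*(-6) + (-1) = 2 -> verified
step 4: x = 1*(2) + (-2)*(-9) + (-1) = 19 -> verified
step 5: x = 1*(19) + (-2)*(2) + (-1) = 14 -> same as recorded
step 6: x = 1*(14) + (-2)*(19) + (-1) = -25 -> in agreement
step 7: x = 1*(-25) + (-2)*(14) + (-1) = -54 -> matches
step 8: x = 1*(-54) + (-2)*(-25) + (-1) = -5 -> verified
step 9: x = 1*(-5) + (-2)*(-54) + (-1) = 102 -> same as recorded
step 10: x = 1*(102) + (-2)*(-5) + (-1) = 111 -> verified
Nothing is out of place; the run is error-free.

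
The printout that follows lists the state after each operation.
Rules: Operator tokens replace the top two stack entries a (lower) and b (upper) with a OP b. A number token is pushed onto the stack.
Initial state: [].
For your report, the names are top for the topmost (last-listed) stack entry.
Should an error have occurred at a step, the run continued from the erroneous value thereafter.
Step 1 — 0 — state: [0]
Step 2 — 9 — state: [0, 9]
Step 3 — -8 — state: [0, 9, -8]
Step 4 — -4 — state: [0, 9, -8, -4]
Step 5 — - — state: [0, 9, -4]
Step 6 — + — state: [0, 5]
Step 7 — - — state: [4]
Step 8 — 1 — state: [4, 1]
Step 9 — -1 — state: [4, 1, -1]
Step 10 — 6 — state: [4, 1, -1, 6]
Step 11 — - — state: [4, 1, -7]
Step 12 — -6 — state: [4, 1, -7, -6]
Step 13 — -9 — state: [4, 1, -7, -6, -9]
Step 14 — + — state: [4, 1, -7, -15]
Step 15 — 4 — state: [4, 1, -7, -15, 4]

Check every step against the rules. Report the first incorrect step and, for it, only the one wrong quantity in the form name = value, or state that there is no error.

step 1: push 0: top = 0 -> same as recorded
step 2: push 9: top = 9 -> verified
step 3: push -8: top = -8 -> no discrepancy
step 4: push -4: top = -4 -> agrees with the printout
step 5: -8 - -4 = -4 -> same as recorded
step 6: 9 + -4 = 5 -> agrees with the printout
step 7: 0 - 5 = -5 -> the recorded entry deviates here
So the first discrepancy is step 7, where the right value is top = -5.

step 7, top = -5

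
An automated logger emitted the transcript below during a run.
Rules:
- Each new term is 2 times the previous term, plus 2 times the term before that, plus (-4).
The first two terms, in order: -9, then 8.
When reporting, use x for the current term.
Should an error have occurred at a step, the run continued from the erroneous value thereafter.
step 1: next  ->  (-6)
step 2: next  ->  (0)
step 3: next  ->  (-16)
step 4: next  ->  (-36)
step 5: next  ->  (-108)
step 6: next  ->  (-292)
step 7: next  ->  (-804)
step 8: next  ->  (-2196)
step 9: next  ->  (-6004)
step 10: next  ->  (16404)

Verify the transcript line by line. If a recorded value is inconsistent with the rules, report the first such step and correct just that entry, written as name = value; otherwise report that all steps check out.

Recomputing the run from the initial state:
step 1: x = -6
step 2: x = 0
step 3: x = -16
step 4: x = -36
step 5: x = -108
step 6: x = -292
step 7: x = -804
step 8: x = -2196
step 9: x = -6004
step 10: x = -16404
The first disagreement with the transcript is at step 10, where the value should be x = -16404.

step 10, x = -16404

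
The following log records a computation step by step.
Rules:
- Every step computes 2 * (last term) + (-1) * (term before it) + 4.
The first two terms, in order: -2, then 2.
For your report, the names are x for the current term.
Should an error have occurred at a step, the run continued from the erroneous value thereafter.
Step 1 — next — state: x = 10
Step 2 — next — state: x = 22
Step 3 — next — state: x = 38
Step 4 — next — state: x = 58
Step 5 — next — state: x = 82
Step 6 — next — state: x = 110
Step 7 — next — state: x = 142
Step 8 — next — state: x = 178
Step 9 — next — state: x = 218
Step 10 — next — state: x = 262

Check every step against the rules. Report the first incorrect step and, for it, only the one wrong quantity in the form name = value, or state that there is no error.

no error

step 1: x = 2*(2) + (-1)*(-2) + (4) = 10 -> same as recorded
step 2: x = 2*(10) + (-1)*(2) + (4) = 22 -> confirmed correct
step 3: x = 2*(22) + (-1)*(10) + (4) = 38 -> no discrepancy
step 4: x = 2*(38) + (-1)*(22) + (4) = 58 -> in agreement
step 5: x = 2*(58) + (-1)*(38) + (4) = 82 -> verified
step 6: x = 2*(82) + (-1)*(58) + (4) = 110 -> same as recorded
step 7: x = 2*(110) + (-1)*(82) + (4) = 142 -> verified
step 8: x = 2*(142) + (-1)*(110) + (4) = 178 -> no discrepancy
step 9: x = 2*(178) + (-1)*(142) + (4) = 218 -> consistent with the log
step 10: x = 2*(218) + (-1)*(178) + (4) = 262 -> consistent with the log
The recomputation confirms every line.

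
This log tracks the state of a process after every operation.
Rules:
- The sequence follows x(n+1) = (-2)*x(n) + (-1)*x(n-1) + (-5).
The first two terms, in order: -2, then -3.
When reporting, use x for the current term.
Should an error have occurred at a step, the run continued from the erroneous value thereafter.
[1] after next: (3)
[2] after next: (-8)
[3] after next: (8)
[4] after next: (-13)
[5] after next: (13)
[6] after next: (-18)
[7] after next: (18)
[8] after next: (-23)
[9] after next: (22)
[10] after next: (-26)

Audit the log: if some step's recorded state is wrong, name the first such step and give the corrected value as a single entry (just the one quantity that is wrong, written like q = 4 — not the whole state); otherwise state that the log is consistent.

step 9, x = 23

Step 1: x = -2*(-3) + (-1)*(-2) + (-5) = 3 — in agreement.
Step 2: x = -2*(3) + (-1)*(-3) + (-5) = -8 — same as recorded.
Step 3: x = -2*(-8) + (-1)*(3) + (-5) = 8 — matches.
Step 4: x = -2*(8) + (-1)*(-8) + (-5) = -13 — in agreement.
Step 5: x = -2*(-13) + (-1)*(8) + (-5) = 13 — matches.
Step 6: x = -2*(13) + (-1)*(-13) + (-5) = -18 — consistent with the log.
Step 7: x = -2*(-18) + (-1)*(13) + (-5) = 18 — in agreement.
Step 8: x = -2*(18) + (-1)*(-18) + (-5) = -23 — checks out.
Step 9: x = -2*(-23) + (-1)*(18) + (-5) = 23 — not what was recorded.
Step 9 is the first one off; corrected, x = 23.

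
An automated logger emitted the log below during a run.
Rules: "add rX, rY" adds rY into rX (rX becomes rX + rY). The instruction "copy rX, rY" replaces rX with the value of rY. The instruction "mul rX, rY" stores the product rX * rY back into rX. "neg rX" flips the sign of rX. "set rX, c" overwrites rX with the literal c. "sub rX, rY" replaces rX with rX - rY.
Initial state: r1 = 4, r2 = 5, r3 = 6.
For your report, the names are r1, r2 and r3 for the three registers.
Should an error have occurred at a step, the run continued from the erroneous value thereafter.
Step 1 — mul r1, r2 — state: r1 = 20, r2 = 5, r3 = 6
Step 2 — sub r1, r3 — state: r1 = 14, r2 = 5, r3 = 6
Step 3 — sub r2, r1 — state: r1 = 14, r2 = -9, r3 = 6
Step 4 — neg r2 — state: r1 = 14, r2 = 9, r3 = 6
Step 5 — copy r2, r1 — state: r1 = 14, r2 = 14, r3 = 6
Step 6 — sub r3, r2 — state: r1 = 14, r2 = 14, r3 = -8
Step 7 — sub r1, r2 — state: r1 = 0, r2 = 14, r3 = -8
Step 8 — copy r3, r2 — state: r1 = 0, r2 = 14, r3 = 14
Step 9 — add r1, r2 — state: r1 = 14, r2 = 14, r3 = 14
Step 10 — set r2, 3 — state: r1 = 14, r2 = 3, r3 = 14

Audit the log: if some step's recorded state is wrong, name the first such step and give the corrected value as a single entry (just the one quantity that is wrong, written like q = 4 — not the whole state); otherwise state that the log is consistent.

no error

Recomputing the run from the initial state:
step 1: r1 = 20, r2 = 5, r3 = 6
step 2: r1 = 14, r2 = 5, r3 = 6
step 3: r1 = 14, r2 = -9, r3 = 6
step 4: r1 = 14, r2 = 9, r3 = 6
step 5: r1 = 14, r2 = 14, r3 = 6
step 6: r1 = 14, r2 = 14, r3 = -8
step 7: r1 = 0, r2 = 14, r3 = -8
step 8: r1 = 0, r2 = 14, r3 = 14
step 9: r1 = 14, r2 = 14, r3 = 14
step 10: r1 = 14, r2 = 3, r3 = 14
This matches the log at every step.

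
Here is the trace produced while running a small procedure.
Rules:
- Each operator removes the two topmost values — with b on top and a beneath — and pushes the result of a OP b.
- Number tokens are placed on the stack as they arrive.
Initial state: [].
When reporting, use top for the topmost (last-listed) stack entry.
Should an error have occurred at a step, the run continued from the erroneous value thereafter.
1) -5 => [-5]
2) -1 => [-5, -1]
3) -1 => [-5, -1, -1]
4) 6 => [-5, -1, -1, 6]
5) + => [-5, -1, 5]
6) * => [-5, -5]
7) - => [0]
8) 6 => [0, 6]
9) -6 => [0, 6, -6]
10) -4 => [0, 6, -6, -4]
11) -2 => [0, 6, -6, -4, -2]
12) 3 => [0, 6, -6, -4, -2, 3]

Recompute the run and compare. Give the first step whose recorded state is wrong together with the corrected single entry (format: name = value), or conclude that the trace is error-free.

no error

Recomputing the run from the initial state:
step 1: [-5]
step 2: [-5, -1]
step 3: [-5, -1, -1]
step 4: [-5, -1, -1, 6]
step 5: [-5, -1, 5]
step 6: [-5, -5]
step 7: [0]
step 8: [0, 6]
step 9: [0, 6, -6]
step 10: [0, 6, -6, -4]
step 11: [0, 6, -6, -4, -2]
step 12: [0, 6, -6, -4, -2, 3]
This matches the trace at every step.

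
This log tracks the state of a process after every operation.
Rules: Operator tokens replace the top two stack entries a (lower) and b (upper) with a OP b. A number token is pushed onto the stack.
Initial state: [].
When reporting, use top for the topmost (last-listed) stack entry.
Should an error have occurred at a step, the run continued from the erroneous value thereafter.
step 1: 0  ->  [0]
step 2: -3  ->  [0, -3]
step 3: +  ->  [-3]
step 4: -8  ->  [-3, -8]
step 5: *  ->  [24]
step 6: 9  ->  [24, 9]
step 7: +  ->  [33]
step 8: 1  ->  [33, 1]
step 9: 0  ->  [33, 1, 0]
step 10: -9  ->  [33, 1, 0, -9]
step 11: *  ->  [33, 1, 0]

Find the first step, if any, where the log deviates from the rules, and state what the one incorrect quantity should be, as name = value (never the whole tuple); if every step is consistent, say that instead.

no error

Recomputing the run from the initial state:
step 1: [0]
step 2: [0, -3]
step 3: [-3]
step 4: [-3, -8]
step 5: [24]
step 6: [24, 9]
step 7: [33]
step 8: [33, 1]
step 9: [33, 1, 0]
step 10: [33, 1, 0, -9]
step 11: [33, 1, 0]
This matches the log at every step.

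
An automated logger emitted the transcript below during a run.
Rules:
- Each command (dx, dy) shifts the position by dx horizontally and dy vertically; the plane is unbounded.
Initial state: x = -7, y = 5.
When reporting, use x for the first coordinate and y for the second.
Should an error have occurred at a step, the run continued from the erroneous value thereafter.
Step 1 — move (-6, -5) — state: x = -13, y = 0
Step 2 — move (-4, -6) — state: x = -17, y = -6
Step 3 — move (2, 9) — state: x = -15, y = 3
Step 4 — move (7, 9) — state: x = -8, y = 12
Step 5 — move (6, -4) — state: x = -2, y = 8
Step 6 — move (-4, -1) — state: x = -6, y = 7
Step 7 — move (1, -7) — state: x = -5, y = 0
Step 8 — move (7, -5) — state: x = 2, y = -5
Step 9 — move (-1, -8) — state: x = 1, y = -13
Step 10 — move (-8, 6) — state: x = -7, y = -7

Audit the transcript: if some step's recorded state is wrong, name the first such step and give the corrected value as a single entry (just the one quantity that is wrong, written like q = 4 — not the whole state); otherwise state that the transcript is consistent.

step 1: x = -7 + (-6) = -13, y = 5 + (-5) = 0 -> checks out
step 2: x = -13 + (-4) = -17, y = 0 + (-6) = -6 -> in agreement
step 3: x = -17 + (2) = -15, y = -6 + (9) = 3 -> checks out
step 4: x = -15 + (7) = -8, y = 3 + (9) = 12 -> confirmed correct
step 5: x = -8 + (6) = -2, y = 12 + (-4) = 8 -> same as recorded
step 6: x = -2 + (-4) = -6, y = 8 + (-1) = 7 -> same as recorded
step 7: x = -6 + (1) = -5, y = 7 + (-7) = 0 -> in agreement
step 8: x = -5 + (7) = 2, y = 0 + (-5) = -5 -> same as recorded
step 9: x = 2 + (-1) = 1, y = -5 + (-8) = -13 -> consistent with the transcript
step 10: x = 1 + (-8) = -7, y = -13 + (6) = -7 -> no discrepancy
Each recorded entry agrees with the recomputation.

no error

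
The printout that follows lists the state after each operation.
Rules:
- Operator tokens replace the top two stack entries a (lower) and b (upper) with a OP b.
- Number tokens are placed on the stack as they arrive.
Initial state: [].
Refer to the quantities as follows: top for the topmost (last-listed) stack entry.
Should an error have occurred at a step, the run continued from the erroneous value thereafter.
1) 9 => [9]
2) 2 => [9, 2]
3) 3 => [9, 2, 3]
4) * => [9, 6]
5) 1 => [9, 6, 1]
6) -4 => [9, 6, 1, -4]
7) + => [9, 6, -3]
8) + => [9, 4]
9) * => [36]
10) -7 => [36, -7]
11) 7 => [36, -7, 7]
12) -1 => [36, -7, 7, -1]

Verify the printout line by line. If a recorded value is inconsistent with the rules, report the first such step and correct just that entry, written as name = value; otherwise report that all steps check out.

step 8, top = 3

step 1: push 9: top = 9 -> confirmed correct
step 2: push 2: top = 2 -> consistent with the printout
step 3: push 3: top = 3 -> no discrepancy
step 4: 2 * 3 = 6 -> same as recorded
step 5: push 1: top = 1 -> matches
step 6: push -4: top = -4 -> confirmed correct
step 7: 1 + -4 = -3 -> in agreement
step 8: 6 + -3 = 3 -> the printout has a different value
First deviation found at step 8; the corrected entry is top = 3.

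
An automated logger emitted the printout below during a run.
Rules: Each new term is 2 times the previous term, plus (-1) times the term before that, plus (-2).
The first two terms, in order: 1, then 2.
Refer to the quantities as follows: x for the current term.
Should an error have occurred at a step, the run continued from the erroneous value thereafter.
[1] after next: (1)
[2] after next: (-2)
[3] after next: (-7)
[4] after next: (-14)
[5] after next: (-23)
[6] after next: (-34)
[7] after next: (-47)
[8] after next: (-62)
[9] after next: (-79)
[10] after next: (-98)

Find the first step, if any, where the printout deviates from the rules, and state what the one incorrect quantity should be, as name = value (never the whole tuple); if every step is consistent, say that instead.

Recomputing the run from the initial state:
step 1: x = 1
step 2: x = -2
step 3: x = -7
step 4: x = -14
step 5: x = -23
step 6: x = -34
step 7: x = -47
step 8: x = -62
step 9: x = -79
step 10: x = -98
This matches the printout at every step.

no error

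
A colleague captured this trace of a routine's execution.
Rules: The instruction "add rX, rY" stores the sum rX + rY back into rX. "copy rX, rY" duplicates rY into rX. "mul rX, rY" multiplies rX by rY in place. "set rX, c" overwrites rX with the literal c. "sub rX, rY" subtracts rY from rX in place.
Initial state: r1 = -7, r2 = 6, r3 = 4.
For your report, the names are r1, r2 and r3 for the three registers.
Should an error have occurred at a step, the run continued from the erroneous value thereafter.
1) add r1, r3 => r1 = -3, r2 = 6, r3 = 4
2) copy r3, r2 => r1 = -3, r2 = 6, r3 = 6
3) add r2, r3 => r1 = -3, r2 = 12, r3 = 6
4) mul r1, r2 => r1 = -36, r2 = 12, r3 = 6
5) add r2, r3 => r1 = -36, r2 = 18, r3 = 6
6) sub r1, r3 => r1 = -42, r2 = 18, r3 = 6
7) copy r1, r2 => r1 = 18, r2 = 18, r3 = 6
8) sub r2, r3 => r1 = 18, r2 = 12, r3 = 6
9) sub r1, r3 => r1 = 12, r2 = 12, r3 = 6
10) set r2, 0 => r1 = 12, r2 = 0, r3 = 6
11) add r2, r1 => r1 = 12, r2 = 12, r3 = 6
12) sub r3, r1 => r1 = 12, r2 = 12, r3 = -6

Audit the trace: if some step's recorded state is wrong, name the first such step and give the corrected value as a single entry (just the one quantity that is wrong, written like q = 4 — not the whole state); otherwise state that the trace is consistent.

no error

step 1: r1 = -7 + 4 = -3 -> matches
step 2: r3 = 6 -> same as recorded
step 3: r2 = 6 + 6 = 12 -> checks out
step 4: r1 = -3 * 12 = -36 -> exactly as logged
step 5: r2 = 12 + 6 = 18 -> exactly as logged
step 6: r1 = -36 - 6 = -42 -> no discrepancy
step 7: r1 = 18 -> matches
step 8: r2 = 18 - 6 = 12 -> in agreement
step 9: r1 = 18 - 6 = 12 -> checks out
step 10: r2 = 0 -> consistent with the trace
step 11: r2 = 0 + 12 = 12 -> same as recorded
step 12: r3 = 6 - 12 = -6 -> matches
Nothing is out of place; the run is error-free.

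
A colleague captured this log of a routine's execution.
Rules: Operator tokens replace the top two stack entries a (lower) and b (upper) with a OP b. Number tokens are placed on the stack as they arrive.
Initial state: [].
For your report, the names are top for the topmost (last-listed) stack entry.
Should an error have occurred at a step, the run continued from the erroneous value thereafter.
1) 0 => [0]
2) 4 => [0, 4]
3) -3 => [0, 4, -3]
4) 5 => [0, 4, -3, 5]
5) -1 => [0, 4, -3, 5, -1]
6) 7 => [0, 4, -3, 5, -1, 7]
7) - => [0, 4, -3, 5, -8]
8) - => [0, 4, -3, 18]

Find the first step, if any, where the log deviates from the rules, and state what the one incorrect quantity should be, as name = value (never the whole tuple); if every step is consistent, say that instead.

step 8, top = 13

Recomputing the run from the initial state:
step 1: [0]
step 2: [0, 4]
step 3: [0, 4, -3]
step 4: [0, 4, -3, 5]
step 5: [0, 4, -3, 5, -1]
step 6: [0, 4, -3, 5, -1, 7]
step 7: [0, 4, -3, 5, -8]
step 8: [0, 4, -3, 13]
The first disagreement with the log is at step 8, where the value should be top = 13.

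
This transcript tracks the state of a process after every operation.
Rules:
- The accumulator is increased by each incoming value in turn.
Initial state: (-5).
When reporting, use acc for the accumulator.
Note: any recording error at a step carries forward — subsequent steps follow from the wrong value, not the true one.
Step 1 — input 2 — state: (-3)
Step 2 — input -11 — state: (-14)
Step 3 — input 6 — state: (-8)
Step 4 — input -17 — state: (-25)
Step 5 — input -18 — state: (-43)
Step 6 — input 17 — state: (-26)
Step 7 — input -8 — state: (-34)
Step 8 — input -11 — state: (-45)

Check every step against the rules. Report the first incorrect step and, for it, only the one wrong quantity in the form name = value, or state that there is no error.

no error

Step 1: acc = -5 + 2 = -3 — agrees with the transcript.
Step 2: acc = -3 + -11 = -14 — consistent with the transcript.
Step 3: acc = -14 + 6 = -8 — confirmed correct.
Step 4: acc = -8 + -17 = -25 — matches.
Step 5: acc = -25 + -18 = -43 — verified.
Step 6: acc = -43 + 17 = -26 — exactly as logged.
Step 7: acc = -26 + -8 = -34 — matches.
Step 8: acc = -34 + -11 = -45 — verified.
The whole run recomputes cleanly — no discrepancies.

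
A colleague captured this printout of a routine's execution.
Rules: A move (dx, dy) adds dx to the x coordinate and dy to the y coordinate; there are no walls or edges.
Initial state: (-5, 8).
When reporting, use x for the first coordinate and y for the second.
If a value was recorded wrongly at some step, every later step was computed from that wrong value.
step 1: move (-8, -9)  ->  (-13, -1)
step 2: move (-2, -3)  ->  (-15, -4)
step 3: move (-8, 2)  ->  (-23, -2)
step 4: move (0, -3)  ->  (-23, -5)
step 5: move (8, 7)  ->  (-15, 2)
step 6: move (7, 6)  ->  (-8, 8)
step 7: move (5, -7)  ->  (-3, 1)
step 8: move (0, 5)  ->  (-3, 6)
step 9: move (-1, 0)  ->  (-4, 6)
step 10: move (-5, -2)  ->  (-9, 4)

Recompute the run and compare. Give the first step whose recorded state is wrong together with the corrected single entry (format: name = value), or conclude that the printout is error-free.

no error

Recomputing the run from the initial state:
step 1: x = -13, y = -1
step 2: x = -15, y = -4
step 3: x = -23, y = -2
step 4: x = -23, y = -5
step 5: x = -15, y = 2
step 6: x = -8, y = 8
step 7: x = -3, y = 1
step 8: x = -3, y = 6
step 9: x = -4, y = 6
step 10: x = -9, y = 4
This matches the printout at every step.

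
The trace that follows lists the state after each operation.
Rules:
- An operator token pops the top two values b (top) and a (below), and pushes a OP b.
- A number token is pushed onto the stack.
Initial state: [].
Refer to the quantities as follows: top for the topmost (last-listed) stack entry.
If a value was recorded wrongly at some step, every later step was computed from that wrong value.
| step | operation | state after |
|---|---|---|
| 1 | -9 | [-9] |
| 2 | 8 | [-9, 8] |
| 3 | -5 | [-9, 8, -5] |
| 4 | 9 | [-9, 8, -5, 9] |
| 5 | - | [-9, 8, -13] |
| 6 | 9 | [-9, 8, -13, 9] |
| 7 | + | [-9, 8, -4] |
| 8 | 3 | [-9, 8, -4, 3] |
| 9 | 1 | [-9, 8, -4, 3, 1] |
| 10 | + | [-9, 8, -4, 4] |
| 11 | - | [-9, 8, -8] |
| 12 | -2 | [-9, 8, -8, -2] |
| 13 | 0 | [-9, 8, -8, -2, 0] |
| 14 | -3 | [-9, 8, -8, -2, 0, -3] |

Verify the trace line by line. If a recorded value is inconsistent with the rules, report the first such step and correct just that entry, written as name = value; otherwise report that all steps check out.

step 1: push -9: top = -9 -> verified
step 2: push 8: top = 8 -> in agreement
step 3: push -5: top = -5 -> consistent with the trace
step 4: push 9: top = 9 -> exactly as logged
step 5: -5 - 9 = -14 -> this is not what the trace shows
First incorrect step: 5; the correct value is top = -14.

step 5, top = -14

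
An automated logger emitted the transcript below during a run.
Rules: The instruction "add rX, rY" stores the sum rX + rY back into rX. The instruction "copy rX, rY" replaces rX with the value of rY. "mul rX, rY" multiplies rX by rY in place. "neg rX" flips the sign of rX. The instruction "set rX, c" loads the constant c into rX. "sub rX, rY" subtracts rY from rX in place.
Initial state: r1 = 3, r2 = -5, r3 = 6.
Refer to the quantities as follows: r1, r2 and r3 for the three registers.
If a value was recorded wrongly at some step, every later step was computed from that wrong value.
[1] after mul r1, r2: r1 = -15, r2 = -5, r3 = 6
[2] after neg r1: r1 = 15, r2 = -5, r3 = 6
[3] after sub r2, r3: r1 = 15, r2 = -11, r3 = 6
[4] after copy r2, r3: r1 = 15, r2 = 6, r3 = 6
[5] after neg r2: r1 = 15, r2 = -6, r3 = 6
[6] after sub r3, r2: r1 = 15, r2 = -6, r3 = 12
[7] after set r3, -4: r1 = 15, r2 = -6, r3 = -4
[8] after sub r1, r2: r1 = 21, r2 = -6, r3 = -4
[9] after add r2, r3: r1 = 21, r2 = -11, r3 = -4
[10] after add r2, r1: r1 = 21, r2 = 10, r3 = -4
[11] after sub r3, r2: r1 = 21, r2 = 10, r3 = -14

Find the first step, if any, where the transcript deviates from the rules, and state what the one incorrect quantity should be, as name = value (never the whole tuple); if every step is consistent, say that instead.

Step 1: r1 = 3 * -5 = -15 — matches.
Step 2: r1 = -(-15) = 15 — matches.
Step 3: r2 = -5 - 6 = -11 — agrees with the transcript.
Step 4: r2 = 6 — in agreement.
Step 5: r2 = -(6) = -6 — no discrepancy.
Step 6: r3 = 6 - -6 = 12 — agrees with the transcript.
Step 7: r3 = -4 — agrees with the transcript.
Step 8: r1 = 15 - -6 = 21 — verified.
Step 9: r2 = -6 + -4 = -10 — the recorded entry deviates here.
First incorrect step: 9; the correct value is r2 = -10.

step 9, r2 = -10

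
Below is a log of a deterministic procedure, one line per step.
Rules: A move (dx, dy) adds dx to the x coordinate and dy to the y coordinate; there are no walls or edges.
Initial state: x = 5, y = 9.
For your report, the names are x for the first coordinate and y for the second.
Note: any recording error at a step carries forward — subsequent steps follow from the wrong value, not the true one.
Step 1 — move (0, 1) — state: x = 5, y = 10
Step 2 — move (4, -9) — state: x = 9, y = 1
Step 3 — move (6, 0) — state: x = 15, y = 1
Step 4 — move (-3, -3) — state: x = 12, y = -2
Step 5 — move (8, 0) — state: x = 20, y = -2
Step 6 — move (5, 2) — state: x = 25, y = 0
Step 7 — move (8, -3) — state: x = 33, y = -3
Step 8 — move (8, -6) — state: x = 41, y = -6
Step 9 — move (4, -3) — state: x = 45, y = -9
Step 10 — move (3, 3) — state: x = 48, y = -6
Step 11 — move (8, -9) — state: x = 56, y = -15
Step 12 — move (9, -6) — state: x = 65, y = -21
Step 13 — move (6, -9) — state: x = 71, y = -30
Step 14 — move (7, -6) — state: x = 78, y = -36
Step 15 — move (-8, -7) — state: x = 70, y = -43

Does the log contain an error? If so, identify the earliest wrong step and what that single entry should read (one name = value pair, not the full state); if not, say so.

step 8, y = -9

1. x = 5 + (0) = 5, y = 9 + (1) = 10 (in agreement)
2. x = 5 + (4) = 9, y = 10 + (-9) = 1 (same as recorded)
3. x = 9 + (6) = 15, y = 1 + (0) = 1 (consistent with the log)
4. x = 15 + (-3) = 12, y = 1 + (-3) = -2 (exactly as logged)
5. x = 12 + (8) = 20, y = -2 + (0) = -2 (checks out)
6. x = 20 + (5) = 25, y = -2 + (2) = 0 (in agreement)
7. x = 25 + (8) = 33, y = 0 + (-3) = -3 (matches)
8. x = 33 + (8) = 41, y = -3 + (-6) = -9 (first mismatch against the log)
The audit stops at step 8: the recorded entry is wrong and should be y = -9.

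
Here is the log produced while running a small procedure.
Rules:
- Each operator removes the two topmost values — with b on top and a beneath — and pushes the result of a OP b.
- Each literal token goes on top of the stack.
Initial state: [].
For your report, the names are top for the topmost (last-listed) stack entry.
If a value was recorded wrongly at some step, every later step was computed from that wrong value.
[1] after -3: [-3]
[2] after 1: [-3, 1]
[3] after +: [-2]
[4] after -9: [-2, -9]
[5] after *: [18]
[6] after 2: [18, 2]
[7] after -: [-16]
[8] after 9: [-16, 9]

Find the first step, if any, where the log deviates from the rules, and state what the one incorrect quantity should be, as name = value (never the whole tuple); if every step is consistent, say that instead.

Step 1: push -3: top = -3 — verified.
Step 2: push 1: top = 1 — confirmed correct.
Step 3: -3 + 1 = -2 — verified.
Step 4: push -9: top = -9 — verified.
Step 5: -2 * -9 = 18 — exactly as logged.
Step 6: push 2: top = 2 — consistent with the log.
Step 7: 18 - 2 = 16 — first mismatch against the log.
The audit stops at step 7: the recorded entry is wrong and should be top = 16.

step 7, top = 16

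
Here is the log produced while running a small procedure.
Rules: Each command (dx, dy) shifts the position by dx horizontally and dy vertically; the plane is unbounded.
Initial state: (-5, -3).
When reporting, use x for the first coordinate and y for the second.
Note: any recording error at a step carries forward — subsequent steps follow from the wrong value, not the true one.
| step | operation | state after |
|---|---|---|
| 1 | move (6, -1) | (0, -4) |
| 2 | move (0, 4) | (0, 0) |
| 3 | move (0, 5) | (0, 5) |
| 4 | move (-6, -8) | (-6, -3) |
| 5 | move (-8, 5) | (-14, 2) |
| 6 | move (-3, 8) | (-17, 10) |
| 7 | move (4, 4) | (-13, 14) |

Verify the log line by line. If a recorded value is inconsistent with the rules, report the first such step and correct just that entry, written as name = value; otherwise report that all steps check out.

step 1, x = 1

Recomputing the run from the initial state:
step 1: x = 1, y = -4
step 2: x = 1, y = 0
step 3: x = 1, y = 5
step 4: x = -5, y = -3
step 5: x = -13, y = 2
step 6: x = -16, y = 10
step 7: x = -12, y = 14
The first disagreement with the log is at step 1, where the value should be x = 1.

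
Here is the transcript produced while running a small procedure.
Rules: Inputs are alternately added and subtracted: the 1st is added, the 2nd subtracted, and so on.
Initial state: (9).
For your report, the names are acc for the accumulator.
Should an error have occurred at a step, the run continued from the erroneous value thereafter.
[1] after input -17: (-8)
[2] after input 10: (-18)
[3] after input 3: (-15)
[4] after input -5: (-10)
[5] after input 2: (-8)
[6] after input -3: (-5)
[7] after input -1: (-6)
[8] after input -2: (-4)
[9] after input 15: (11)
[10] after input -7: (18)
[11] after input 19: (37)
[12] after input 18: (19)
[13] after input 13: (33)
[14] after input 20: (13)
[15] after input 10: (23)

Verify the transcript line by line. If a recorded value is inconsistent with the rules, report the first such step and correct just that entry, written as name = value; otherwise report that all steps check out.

Recomputing the run from the initial state:
step 1: acc = -8
step 2: acc = -18
step 3: acc = -15
step 4: acc = -10
step 5: acc = -8
step 6: acc = -5
step 7: acc = -6
step 8: acc = -4
step 9: acc = 11
step 10: acc = 18
step 11: acc = 37
step 12: acc = 19
step 13: acc = 32
step 14: acc = 12
step 15: acc = 22
The first disagreement with the transcript is at step 13, where the value should be acc = 32.

step 13, acc = 32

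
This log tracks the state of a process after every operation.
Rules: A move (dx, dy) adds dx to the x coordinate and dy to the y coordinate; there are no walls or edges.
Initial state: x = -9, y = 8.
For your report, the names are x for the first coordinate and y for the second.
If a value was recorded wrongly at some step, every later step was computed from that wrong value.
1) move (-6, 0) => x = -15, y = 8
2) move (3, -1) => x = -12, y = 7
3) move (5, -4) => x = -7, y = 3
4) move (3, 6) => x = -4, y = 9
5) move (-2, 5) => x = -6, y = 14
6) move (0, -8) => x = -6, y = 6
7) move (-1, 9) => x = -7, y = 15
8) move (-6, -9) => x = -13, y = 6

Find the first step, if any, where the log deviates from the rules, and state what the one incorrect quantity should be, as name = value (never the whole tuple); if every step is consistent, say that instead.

Step 1: x = -9 + (-6) = -15, y = 8 + (0) = 8 — in agreement.
Step 2: x = -15 + (3) = -12, y = 8 + (-1) = 7 — in agreement.
Step 3: x = -12 + (5) = -7, y = 7 + (-4) = 3 — verified.
Step 4: x = -7 + (3) = -4, y = 3 + (6) = 9 — exactly as logged.
Step 5: x = -4 + (-2) = -6, y = 9 + (5) = 14 — matches.
Step 6: x = -6 + (0) = -6, y = 14 + (-8) = 6 — confirmed correct.
Step 7: x = -6 + (-1) = -7, y = 6 + (9) = 15 — same as recorded.
Step 8: x = -7 + (-6) = -13, y = 15 + (-9) = 6 — in agreement.
No step deviates from the rules.

no error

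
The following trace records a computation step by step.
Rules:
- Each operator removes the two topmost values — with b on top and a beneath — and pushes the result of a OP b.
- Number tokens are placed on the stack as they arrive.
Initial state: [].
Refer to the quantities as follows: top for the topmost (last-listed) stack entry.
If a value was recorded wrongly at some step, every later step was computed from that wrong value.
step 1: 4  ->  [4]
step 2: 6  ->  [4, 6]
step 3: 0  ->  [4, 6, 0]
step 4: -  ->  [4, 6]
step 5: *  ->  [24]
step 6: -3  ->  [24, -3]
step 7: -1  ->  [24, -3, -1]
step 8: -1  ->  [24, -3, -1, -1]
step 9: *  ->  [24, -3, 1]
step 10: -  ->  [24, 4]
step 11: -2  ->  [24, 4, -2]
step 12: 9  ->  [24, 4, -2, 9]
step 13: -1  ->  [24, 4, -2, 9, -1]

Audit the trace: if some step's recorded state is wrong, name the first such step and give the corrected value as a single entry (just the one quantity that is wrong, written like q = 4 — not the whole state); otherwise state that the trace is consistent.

Recomputing the run from the initial state:
step 1: [4]
step 2: [4, 6]
step 3: [4, 6, 0]
step 4: [4, 6]
step 5: [24]
step 6: [24, -3]
step 7: [24, -3, -1]
step 8: [24, -3, -1, -1]
step 9: [24, -3, 1]
step 10: [24, -4]
step 11: [24, -4, -2]
step 12: [24, -4, -2, 9]
step 13: [24, -4, -2, 9, -1]
The first disagreement with the trace is at step 10, where the value should be top = -4.

step 10, top = -4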